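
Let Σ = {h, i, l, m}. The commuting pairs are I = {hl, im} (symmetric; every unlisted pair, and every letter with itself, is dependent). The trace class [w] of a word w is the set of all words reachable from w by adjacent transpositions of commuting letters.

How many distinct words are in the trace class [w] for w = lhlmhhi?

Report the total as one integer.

piece 0:l — minimal
piece 1:h — minimal
piece 2:l rests on {0:l}
piece 3:m rests on {1:h, 2:l}
piece 4:h rests on {3:m}
piece 5:h rests on {4:h}
piece 6:i rests on {5:h}
minimal pieces: {0:l, 1:h}
ways to finish when only these pieces remain (= sum over removing one remaining piece with nothing left below it):
  1 left: {6}→1
  2 left: {5,6}→1
  3 left: {4,5,6}→1
  4 left: {3,4,5,6}→1
  5 left: {1,3,4,5,6}→1  {2,3,4,5,6}→1
  placing 0:l first → 2 extensions
  placing 1:h first → 1 extensions
total linear extensions = 3

3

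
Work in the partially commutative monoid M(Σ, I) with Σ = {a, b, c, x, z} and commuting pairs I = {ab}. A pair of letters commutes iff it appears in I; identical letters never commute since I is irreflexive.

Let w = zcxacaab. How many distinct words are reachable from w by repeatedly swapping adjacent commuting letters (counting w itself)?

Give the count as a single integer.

3

#0=z has no predecessor
#1=c depends on [0:z]
#2=x depends on [1:c]
#3=a depends on [2:x]
#4=c depends on [3:a]
#5=a depends on [4:c]
#6=a depends on [5:a]
#7=b depends on [4:c]
sources: [0:z]
N(rest) = Σ N(rest − s) over sources s of rest; N(one piece) = 1:
  size 1 → [6]=1  [7]=1
  size 2 → [5,6]=1  [6,7]=2
  size 3 → [5,6,7]=3
  size 4 → [4,5,6,7]=3
  size 5 → [3,4,5,6,7]=3
  size 6 → [2,3,4,5,6,7]=3
  first=0(z) contributes 3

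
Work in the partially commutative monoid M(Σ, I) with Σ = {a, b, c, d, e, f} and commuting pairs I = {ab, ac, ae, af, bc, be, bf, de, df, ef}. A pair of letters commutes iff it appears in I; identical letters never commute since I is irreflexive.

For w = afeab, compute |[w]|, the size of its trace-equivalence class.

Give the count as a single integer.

60

0(a) covers ∅
1(f) covers ∅
2(e) covers ∅
3(a) covers 0:a
4(b) covers ∅
floor of heap: 0:a, 1:f, 2:e, 4:b
completions by unplaced set U, small U first (add the entries for U minus each lowest piece of U):
  |U|=1: {1}:1  {2}:1  {3}:1  {4}:1
  |U|=2: {0,3}:1  {1,2}:2  {1,3}:2  {1,4}:2  {2,3}:2  {2,4}:2  {3,4}:2
  |U|=3: {0,1,3}:3  {0,2,3}:3  {0,3,4}:3  {1,2,3}:6  {1,2,4}:6  {1,3,4}:6  {2,3,4}:6
  start at 0(a): 24
  start at 1(f): 12
  start at 2(e): 12
  start at 4(b): 12
sum over floor = 60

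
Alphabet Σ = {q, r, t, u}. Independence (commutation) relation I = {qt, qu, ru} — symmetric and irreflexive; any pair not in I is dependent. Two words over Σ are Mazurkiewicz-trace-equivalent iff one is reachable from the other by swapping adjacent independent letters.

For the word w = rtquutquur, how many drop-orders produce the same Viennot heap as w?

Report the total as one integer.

#0=r has no predecessor
#1=t depends on [0:r]
#2=q depends on [0:r]
#3=u depends on [1:t]
#4=u depends on [3:u]
#5=t depends on [4:u]
#6=q depends on [2:q]
#7=u depends on [5:t]
#8=u depends on [7:u]
#9=r depends on [5:t, 6:q]
sources: [0:r]
N(rest) = Σ N(rest − s) over sources s of rest; N(one piece) = 1:
  size 1 → [8]=1  [9]=1
  size 2 → [6,9]=1  [7,8]=1  [8,9]=2
  size 3 → [2,6,9]=1  [6,8,9]=3  [7,8,9]=3
  size 4 → [2,6,8,9]=4  [5,7,8,9]=3  [6,7,8,9]=6
  size 5 → [2,6,7,8,9]=10  [4,5,7,8,9]=3  [5,6,7,8,9]=9
  size 6 → [2,5,6,7,8,9]=19  [3,4,5,7,8,9]=3  [4,5,6,7,8,9]=12
  size 7 → [1,3,4,5,7,8,9]=3  [2,4,5,6,7,8,9]=31  [3,4,5,6,7,8,9]=15
  size 8 → [1,3,4,5,6,7,8,9]=18  [2,3,4,5,6,7,8,9]=46
  first=0(r) contributes 64

64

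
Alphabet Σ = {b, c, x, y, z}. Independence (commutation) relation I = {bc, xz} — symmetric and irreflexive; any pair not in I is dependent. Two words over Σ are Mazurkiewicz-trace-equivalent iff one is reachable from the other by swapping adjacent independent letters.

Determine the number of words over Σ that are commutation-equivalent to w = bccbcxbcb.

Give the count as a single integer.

drop 0:b onto floor
drop 1:c onto floor
drop 2:c onto {1:c}
drop 3:b onto {0:b}
drop 4:c onto {2:c}
drop 5:x onto {3:b, 4:c}
drop 6:b onto {5:x}
drop 7:c onto {5:x}
drop 8:b onto {6:b}
ground layer = {0:b, 1:c}
drop-orders for the pieces not yet dropped (sum over which currently-grounded one goes next):
  1 to go: {7} 1  {8} 1
  2 to go: {6,8} 1  {7,8} 2
  3 to go: {6,7,8} 3
  4 to go: {5,6,7,8} 3
  5 to go: {3,5,6,7,8} 3  {4,5,6,7,8} 3
  6 to go: {0,3,5,6,7,8} 3  {2,4,5,6,7,8} 3  {3,4,5,6,7,8} 6
  7 to go: {0,3,4,5,6,7,8} 9  {1,2,4,5,6,7,8} 3  {2,3,4,5,6,7,8} 9
  if 0:b drops first: 12 orders
  if 1:c drops first: 18 orders
heap linearizations: 30

30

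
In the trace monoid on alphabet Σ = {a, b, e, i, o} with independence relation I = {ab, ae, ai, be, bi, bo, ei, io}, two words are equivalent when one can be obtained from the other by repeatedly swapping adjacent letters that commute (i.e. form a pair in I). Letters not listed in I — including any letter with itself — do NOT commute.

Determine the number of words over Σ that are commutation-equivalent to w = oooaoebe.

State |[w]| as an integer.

piece 0:o — minimal
piece 1:o rests on {0:o}
piece 2:o rests on {1:o}
piece 3:a rests on {2:o}
piece 4:o rests on {3:a}
piece 5:e rests on {4:o}
piece 6:b — minimal
piece 7:e rests on {5:e}
minimal pieces: {0:o, 6:b}
ways to finish when only these pieces remain (= sum over removing one remaining piece with nothing left below it):
  1 left: {6}→1  {7}→1
  2 left: {5,7}→1  {6,7}→2
  3 left: {4,5,7}→1  {5,6,7}→3
  4 left: {3,4,5,7}→1  {4,5,6,7}→4
  5 left: {2,3,4,5,7}→1  {3,4,5,6,7}→5
  6 left: {1,2,3,4,5,7}→1  {2,3,4,5,6,7}→6
  placing 0:o first → 7 extensions
  placing 6:b first → 1 extensions
total linear extensions = 8

8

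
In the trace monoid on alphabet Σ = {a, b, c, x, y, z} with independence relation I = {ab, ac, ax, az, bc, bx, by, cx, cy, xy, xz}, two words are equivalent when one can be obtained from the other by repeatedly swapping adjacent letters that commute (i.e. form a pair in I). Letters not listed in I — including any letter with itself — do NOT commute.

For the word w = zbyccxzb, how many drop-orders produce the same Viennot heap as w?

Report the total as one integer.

96

0(z) covers ∅
1(b) covers 0:z
2(y) covers 0:z
3(c) covers 0:z
4(c) covers 3:c
5(x) covers ∅
6(z) covers 1:b, 2:y, 4:c
7(b) covers 6:z
floor of heap: 0:z, 5:x
completions by unplaced set U, small U first (add the entries for U minus each lowest piece of U):
  |U|=1: {5}:1  {7}:1
  |U|=2: {5,7}:2  {6,7}:1
  |U|=3: {1,6,7}:1  {2,6,7}:1  {4,6,7}:1  {5,6,7}:3
  |U|=4: {1,2,6,7}:2  {1,4,6,7}:2  {1,5,6,7}:4  {2,4,6,7}:2  {2,5,6,7}:4  {3,4,6,7}:1  {4,5,6,7}:4
  |U|=5: {1,2,4,6,7}:6  {1,2,5,6,7}:10  {1,3,4,6,7}:3  {1,4,5,6,7}:10  {2,3,4,6,7}:3  {2,4,5,6,7}:10  {3,4,5,6,7}:5
  |U|=6: {1,2,3,4,6,7}:12  {1,2,4,5,6,7}:36  {1,3,4,5,6,7}:18  {2,3,4,5,6,7}:18
  start at 0(z): 84
  start at 5(x): 12
sum over floor = 96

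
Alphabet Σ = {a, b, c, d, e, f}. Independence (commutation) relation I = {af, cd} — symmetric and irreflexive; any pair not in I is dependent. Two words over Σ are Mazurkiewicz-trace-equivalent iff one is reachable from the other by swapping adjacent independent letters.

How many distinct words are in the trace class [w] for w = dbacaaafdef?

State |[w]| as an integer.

4

0(d) covers ∅
1(b) covers 0:d
2(a) covers 1:b
3(c) covers 2:a
4(a) covers 3:c
5(a) covers 4:a
6(a) covers 5:a
7(f) covers 3:c
8(d) covers 6:a, 7:f
9(e) covers 8:d
10(f) covers 9:e
floor of heap: 0:d
completions by unplaced set U, small U first (add the entries for U minus each lowest piece of U):
  |U|=1: {10}:1
  |U|=2: {9,10}:1
  |U|=3: {8,9,10}:1
  |U|=4: {6,8,9,10}:1  {7,8,9,10}:1
  |U|=5: {5,6,8,9,10}:1  {6,7,8,9,10}:2
  |U|=6: {4,5,6,8,9,10}:1  {5,6,7,8,9,10}:3
  |U|=7: {4,5,6,7,8,9,10}:4
  |U|=8: {3,4,5,6,7,8,9,10}:4
  |U|=9: {2,3,4,5,6,7,8,9,10}:4
  start at 0(d): 4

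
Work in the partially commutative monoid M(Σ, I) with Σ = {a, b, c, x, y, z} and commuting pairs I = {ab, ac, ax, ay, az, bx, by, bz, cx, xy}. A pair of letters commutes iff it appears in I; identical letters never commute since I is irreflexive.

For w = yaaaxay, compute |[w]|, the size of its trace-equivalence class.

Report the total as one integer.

0(y) covers ∅
1(a) covers ∅
2(a) covers 1:a
3(a) covers 2:a
4(x) covers ∅
5(a) covers 3:a
6(y) covers 0:y
floor of heap: 0:y, 1:a, 4:x
completions by unplaced set U, small U first (add the entries for U minus each lowest piece of U):
  |U|=1: {4}:1  {5}:1  {6}:1
  |U|=2: {0,6}:1  {3,5}:1  {4,5}:2  {4,6}:2  {5,6}:2
  |U|=3: {0,4,6}:3  {0,5,6}:3  {2,3,5}:1  {3,4,5}:3  {3,5,6}:3  {4,5,6}:6
  |U|=4: {0,3,5,6}:6  {0,4,5,6}:12  {1,2,3,5}:1  {2,3,4,5}:4  {2,3,5,6}:4  {3,4,5,6}:12
  |U|=5: {0,2,3,5,6}:10  {0,3,4,5,6}:30  {1,2,3,4,5}:5  {1,2,3,5,6}:5  {2,3,4,5,6}:20
  start at 0(y): 30
  start at 1(a): 60
  start at 4(x): 15
sum over floor = 105

105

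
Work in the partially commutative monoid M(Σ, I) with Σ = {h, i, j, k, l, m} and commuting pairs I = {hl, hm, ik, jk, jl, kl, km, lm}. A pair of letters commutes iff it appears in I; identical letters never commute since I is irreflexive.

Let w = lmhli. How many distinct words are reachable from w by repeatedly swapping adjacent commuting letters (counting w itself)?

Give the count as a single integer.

12

drop 0:l onto floor
drop 1:m onto floor
drop 2:h onto floor
drop 3:l onto {0:l}
drop 4:i onto {1:m, 2:h, 3:l}
ground layer = {0:l, 1:m, 2:h}
drop-orders for the pieces not yet dropped (sum over which currently-grounded one goes next):
  1 to go: {4} 1
  2 to go: {1,4} 1  {2,4} 1  {3,4} 1
  3 to go: {0,3,4} 1  {1,2,4} 2  {1,3,4} 2  {2,3,4} 2
  if 0:l drops first: 6 orders
  if 1:m drops first: 3 orders
  if 2:h drops first: 3 orders
heap linearizations: 12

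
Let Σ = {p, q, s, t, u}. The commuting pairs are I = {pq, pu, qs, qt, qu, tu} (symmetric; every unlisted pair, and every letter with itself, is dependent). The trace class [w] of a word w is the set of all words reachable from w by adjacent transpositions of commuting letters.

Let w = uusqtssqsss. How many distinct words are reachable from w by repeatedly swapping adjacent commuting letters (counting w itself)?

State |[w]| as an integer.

0(u) covers ∅
1(u) covers 0:u
2(s) covers 1:u
3(q) covers ∅
4(t) covers 2:s
5(s) covers 4:t
6(s) covers 5:s
7(q) covers 3:q
8(s) covers 6:s
9(s) covers 8:s
10(s) covers 9:s
floor of heap: 0:u, 3:q
completions by unplaced set U, small U first (add the entries for U minus each lowest piece of U):
  |U|=1: {7}:1  {10}:1
  |U|=2: {3,7}:1  {7,10}:2  {9,10}:1
  |U|=3: {3,7,10}:3  {7,9,10}:3  {8,9,10}:1
  |U|=4: {3,7,9,10}:6  {6,8,9,10}:1  {7,8,9,10}:4
  |U|=5: {3,7,8,9,10}:10  {5,6,8,9,10}:1  {6,7,8,9,10}:5
  |U|=6: {3,6,7,8,9,10}:15  {4,5,6,8,9,10}:1  {5,6,7,8,9,10}:6
  |U|=7: {2,4,5,6,8,9,10}:1  {3,5,6,7,8,9,10}:21  {4,5,6,7,8,9,10}:7
  |U|=8: {1,2,4,5,6,8,9,10}:1  {2,4,5,6,7,8,9,10}:8  {3,4,5,6,7,8,9,10}:28
  |U|=9: {0,1,2,4,5,6,8,9,10}:1  {1,2,4,5,6,7,8,9,10}:9  {2,3,4,5,6,7,8,9,10}:36
  start at 0(u): 45
  start at 3(q): 10
sum over floor = 55

55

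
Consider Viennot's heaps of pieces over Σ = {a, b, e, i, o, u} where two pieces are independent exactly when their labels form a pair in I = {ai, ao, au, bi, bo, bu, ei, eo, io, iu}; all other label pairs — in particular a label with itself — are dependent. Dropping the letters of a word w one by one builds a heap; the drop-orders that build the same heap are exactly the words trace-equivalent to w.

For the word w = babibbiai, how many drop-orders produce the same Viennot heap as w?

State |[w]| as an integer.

84

drop 0:b onto floor
drop 1:a onto {0:b}
drop 2:b onto {1:a}
drop 3:i onto floor
drop 4:b onto {2:b}
drop 5:b onto {4:b}
drop 6:i onto {3:i}
drop 7:a onto {5:b}
drop 8:i onto {6:i}
ground layer = {0:b, 3:i}
drop-orders for the pieces not yet dropped (sum over which currently-grounded one goes next):
  1 to go: {7} 1  {8} 1
  2 to go: {5,7} 1  {6,8} 1  {7,8} 2
  3 to go: {3,6,8} 1  {4,5,7} 1  {5,7,8} 3  {6,7,8} 3
  4 to go: {2,4,5,7} 1  {3,6,7,8} 4  {4,5,7,8} 4  {5,6,7,8} 6
  5 to go: {1,2,4,5,7} 1  {2,4,5,7,8} 5  {3,5,6,7,8} 10  {4,5,6,7,8} 10
  6 to go: {0,1,2,4,5,7} 1  {1,2,4,5,7,8} 6  {2,4,5,6,7,8} 15  {3,4,5,6,7,8} 20
  7 to go: {0,1,2,4,5,7,8} 7  {1,2,4,5,6,7,8} 21  {2,3,4,5,6,7,8} 35
  if 0:b drops first: 56 orders
  if 3:i drops first: 28 orders
heap linearizations: 84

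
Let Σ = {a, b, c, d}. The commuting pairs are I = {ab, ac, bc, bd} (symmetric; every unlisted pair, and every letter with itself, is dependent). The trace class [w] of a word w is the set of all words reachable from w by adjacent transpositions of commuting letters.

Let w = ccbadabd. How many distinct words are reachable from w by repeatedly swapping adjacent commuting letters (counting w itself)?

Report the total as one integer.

84

#0=c has no predecessor
#1=c depends on [0:c]
#2=b has no predecessor
#3=a has no predecessor
#4=d depends on [1:c, 3:a]
#5=a depends on [4:d]
#6=b depends on [2:b]
#7=d depends on [5:a]
sources: [0:c, 2:b, 3:a]
N(rest) = Σ N(rest − s) over sources s of rest; N(one piece) = 1:
  size 1 → [6]=1  [7]=1
  size 2 → [2,6]=1  [5,7]=1  [6,7]=2
  size 3 → [2,6,7]=3  [4,5,7]=1  [5,6,7]=3
  size 4 → [1,4,5,7]=1  [2,5,6,7]=6  [3,4,5,7]=1  [4,5,6,7]=4
  size 5 → [0,1,4,5,7]=1  [1,3,4,5,7]=2  [1,4,5,6,7]=5  [2,4,5,6,7]=10  [3,4,5,6,7]=5
  size 6 → [0,1,3,4,5,7]=3  [0,1,4,5,6,7]=6  [1,2,4,5,6,7]=15  [1,3,4,5,6,7]=12  [2,3,4,5,6,7]=15
  first=0(c) contributes 42
  first=2(b) contributes 21
  first=3(a) contributes 21
|[w]| = 84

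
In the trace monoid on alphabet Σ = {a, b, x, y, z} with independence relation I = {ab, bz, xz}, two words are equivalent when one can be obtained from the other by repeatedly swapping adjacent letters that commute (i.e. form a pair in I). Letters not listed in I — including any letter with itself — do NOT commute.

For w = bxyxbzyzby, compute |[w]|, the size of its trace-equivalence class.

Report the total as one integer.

#0=b has no predecessor
#1=x depends on [0:b]
#2=y depends on [1:x]
#3=x depends on [2:y]
#4=b depends on [3:x]
#5=z depends on [2:y]
#6=y depends on [4:b, 5:z]
#7=z depends on [6:y]
#8=b depends on [6:y]
#9=y depends on [7:z, 8:b]
sources: [0:b]
N(rest) = Σ N(rest − s) over sources s of rest; N(one piece) = 1:
  size 1 → [9]=1
  size 2 → [7,9]=1  [8,9]=1
  size 3 → [7,8,9]=2
  size 4 → [6,7,8,9]=2
  size 5 → [4,6,7,8,9]=2  [5,6,7,8,9]=2
  size 6 → [3,4,6,7,8,9]=2  [4,5,6,7,8,9]=4
  size 7 → [3,4,5,6,7,8,9]=6
  size 8 → [2,3,4,5,6,7,8,9]=6
  first=0(b) contributes 6

6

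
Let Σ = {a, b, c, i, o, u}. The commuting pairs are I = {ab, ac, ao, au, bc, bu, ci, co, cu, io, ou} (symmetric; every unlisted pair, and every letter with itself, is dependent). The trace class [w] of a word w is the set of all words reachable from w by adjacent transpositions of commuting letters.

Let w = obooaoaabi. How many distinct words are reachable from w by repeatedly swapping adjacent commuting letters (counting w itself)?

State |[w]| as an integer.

84

drop 0:o onto floor
drop 1:b onto {0:o}
drop 2:o onto {1:b}
drop 3:o onto {2:o}
drop 4:a onto floor
drop 5:o onto {3:o}
drop 6:a onto {4:a}
drop 7:a onto {6:a}
drop 8:b onto {5:o}
drop 9:i onto {7:a, 8:b}
ground layer = {0:o, 4:a}
drop-orders for the pieces not yet dropped (sum over which currently-grounded one goes next):
  1 to go: {9} 1
  2 to go: {7,9} 1  {8,9} 1
  3 to go: {5,8,9} 1  {6,7,9} 1  {7,8,9} 2
  4 to go: {3,5,8,9} 1  {4,6,7,9} 1  {5,7,8,9} 3  {6,7,8,9} 3
  5 to go: {2,3,5,8,9} 1  {3,5,7,8,9} 4  {4,6,7,8,9} 4  {5,6,7,8,9} 6
  6 to go: {1,2,3,5,8,9} 1  {2,3,5,7,8,9} 5  {3,5,6,7,8,9} 10  {4,5,6,7,8,9} 10
  7 to go: {0,1,2,3,5,8,9} 1  {1,2,3,5,7,8,9} 6  {2,3,5,6,7,8,9} 15  {3,4,5,6,7,8,9} 20
  8 to go: {0,1,2,3,5,7,8,9} 7  {1,2,3,5,6,7,8,9} 21  {2,3,4,5,6,7,8,9} 35
  if 0:o drops first: 56 orders
  if 4:a drops first: 28 orders
heap linearizations: 84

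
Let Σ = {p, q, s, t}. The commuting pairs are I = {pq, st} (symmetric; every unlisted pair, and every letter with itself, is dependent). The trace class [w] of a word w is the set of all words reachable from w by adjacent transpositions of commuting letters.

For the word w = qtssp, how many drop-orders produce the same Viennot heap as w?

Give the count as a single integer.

0(q) covers ∅
1(t) covers 0:q
2(s) covers 0:q
3(s) covers 2:s
4(p) covers 1:t, 3:s
floor of heap: 0:q
completions by unplaced set U, small U first (add the entries for U minus each lowest piece of U):
  |U|=1: {4}:1
  |U|=2: {1,4}:1  {3,4}:1
  |U|=3: {1,3,4}:2  {2,3,4}:1
  start at 0(q): 3

3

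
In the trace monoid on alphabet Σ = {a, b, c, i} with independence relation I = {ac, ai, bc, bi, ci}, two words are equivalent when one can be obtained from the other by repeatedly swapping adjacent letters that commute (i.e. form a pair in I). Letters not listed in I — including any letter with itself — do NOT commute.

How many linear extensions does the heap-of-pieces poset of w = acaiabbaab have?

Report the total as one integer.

#0=a has no predecessor
#1=c has no predecessor
#2=a depends on [0:a]
#3=i has no predecessor
#4=a depends on [2:a]
#5=b depends on [4:a]
#6=b depends on [5:b]
#7=a depends on [6:b]
#8=a depends on [7:a]
#9=b depends on [8:a]
sources: [0:a, 1:c, 3:i]
N(rest) = Σ N(rest − s) over sources s of rest; N(one piece) = 1:
  size 1 → [1]=1  [3]=1  [9]=1
  size 2 → [1,3]=2  [1,9]=2  [3,9]=2  [8,9]=1
  size 3 → [1,3,9]=6  [1,8,9]=3  [3,8,9]=3  [7,8,9]=1
  size 4 → [1,3,8,9]=12  [1,7,8,9]=4  [3,7,8,9]=4  [6,7,8,9]=1
  size 5 → [1,3,7,8,9]=20  [1,6,7,8,9]=5  [3,6,7,8,9]=5  [5,6,7,8,9]=1
  size 6 → [1,3,6,7,8,9]=30  [1,5,6,7,8,9]=6  [3,5,6,7,8,9]=6  [4,5,6,7,8,9]=1
  size 7 → [1,3,5,6,7,8,9]=42  [1,4,5,6,7,8,9]=7  [2,4,5,6,7,8,9]=1  [3,4,5,6,7,8,9]=7
  size 8 → [0,2,4,5,6,7,8,9]=1  [1,2,4,5,6,7,8,9]=8  [1,3,4,5,6,7,8,9]=56  [2,3,4,5,6,7,8,9]=8
  first=0(a) contributes 72
  first=1(c) contributes 9
  first=3(i) contributes 9
|[w]| = 90

90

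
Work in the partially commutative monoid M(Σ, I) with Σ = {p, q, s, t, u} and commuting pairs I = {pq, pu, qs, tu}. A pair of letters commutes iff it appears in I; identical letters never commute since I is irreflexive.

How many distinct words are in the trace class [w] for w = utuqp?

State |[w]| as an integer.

9

#0=u has no predecessor
#1=t has no predecessor
#2=u depends on [0:u]
#3=q depends on [1:t, 2:u]
#4=p depends on [1:t]
sources: [0:u, 1:t]
N(rest) = Σ N(rest − s) over sources s of rest; N(one piece) = 1:
  size 1 → [3]=1  [4]=1
  size 2 → [2,3]=1  [3,4]=2
  size 3 → [0,2,3]=1  [1,3,4]=2  [2,3,4]=3
  first=0(u) contributes 5
  first=1(t) contributes 4
|[w]| = 9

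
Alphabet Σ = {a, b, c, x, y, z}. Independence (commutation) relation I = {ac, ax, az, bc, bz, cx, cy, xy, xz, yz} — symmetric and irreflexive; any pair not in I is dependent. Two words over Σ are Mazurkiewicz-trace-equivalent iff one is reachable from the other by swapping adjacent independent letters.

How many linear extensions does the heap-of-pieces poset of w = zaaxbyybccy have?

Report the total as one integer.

0(z) covers ∅
1(a) covers ∅
2(a) covers 1:a
3(x) covers ∅
4(b) covers 2:a, 3:x
5(y) covers 4:b
6(y) covers 5:y
7(b) covers 6:y
8(c) covers 0:z
9(c) covers 8:c
10(y) covers 7:b
floor of heap: 0:z, 1:a, 3:x
completions by unplaced set U, small U first (add the entries for U minus each lowest piece of U):
  |U|=1: {9}:1  {10}:1
  |U|=2: {7,10}:1  {8,9}:1  {9,10}:2
  |U|=3: {0,8,9}:1  {6,7,10}:1  {7,9,10}:3  {8,9,10}:3
  |U|=4: {0,8,9,10}:4  {5,6,7,10}:1  {6,7,9,10}:4  {7,8,9,10}:6
  |U|=5: {0,7,8,9,10}:10  {4,5,6,7,10}:1  {5,6,7,9,10}:5  {6,7,8,9,10}:10
  |U|=6: {0,6,7,8,9,10}:20  {2,4,5,6,7,10}:1  {3,4,5,6,7,10}:1  {4,5,6,7,9,10}:6  {5,6,7,8,9,10}:15
  |U|=7: {0,5,6,7,8,9,10}:35  {1,2,4,5,6,7,10}:1  {2,3,4,5,6,7,10}:2  {2,4,5,6,7,9,10}:7  {3,4,5,6,7,9,10}:7  {4,5,6,7,8,9,10}:21
  |U|=8: {0,4,5,6,7,8,9,10}:56  {1,2,3,4,5,6,7,10}:3  {1,2,4,5,6,7,9,10}:8  {2,3,4,5,6,7,9,10}:16  {2,4,5,6,7,8,9,10}:28  {3,4,5,6,7,8,9,10}:28
  |U|=9: {0,2,4,5,6,7,8,9,10}:84  {0,3,4,5,6,7,8,9,10}:84  {1,2,3,4,5,6,7,9,10}:27  {1,2,4,5,6,7,8,9,10}:36  {2,3,4,5,6,7,8,9,10}:72
  start at 0(z): 135
  start at 1(a): 240
  start at 3(x): 120
sum over floor = 495

495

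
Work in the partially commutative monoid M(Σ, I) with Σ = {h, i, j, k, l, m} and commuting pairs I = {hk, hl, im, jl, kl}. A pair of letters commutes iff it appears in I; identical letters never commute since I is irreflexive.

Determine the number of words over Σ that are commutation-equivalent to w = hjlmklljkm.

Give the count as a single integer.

30

piece 0:h — minimal
piece 1:j rests on {0:h}
piece 2:l — minimal
piece 3:m rests on {1:j, 2:l}
piece 4:k rests on {3:m}
piece 5:l rests on {3:m}
piece 6:l rests on {5:l}
piece 7:j rests on {4:k}
piece 8:k rests on {7:j}
piece 9:m rests on {6:l, 8:k}
minimal pieces: {0:h, 2:l}
ways to finish when only these pieces remain (= sum over removing one remaining piece with nothing left below it):
  1 left: {9}→1
  2 left: {6,9}→1  {8,9}→1
  3 left: {5,6,9}→1  {6,8,9}→2  {7,8,9}→1
  4 left: {4,7,8,9}→1  {5,6,8,9}→3  {6,7,8,9}→3
  5 left: {4,6,7,8,9}→4  {5,6,7,8,9}→6
  6 left: {4,5,6,7,8,9}→10
  7 left: {3,4,5,6,7,8,9}→10
  8 left: {1,3,4,5,6,7,8,9}→10  {2,3,4,5,6,7,8,9}→10
  placing 0:h first → 20 extensions
  placing 2:l first → 10 extensions
total linear extensions = 30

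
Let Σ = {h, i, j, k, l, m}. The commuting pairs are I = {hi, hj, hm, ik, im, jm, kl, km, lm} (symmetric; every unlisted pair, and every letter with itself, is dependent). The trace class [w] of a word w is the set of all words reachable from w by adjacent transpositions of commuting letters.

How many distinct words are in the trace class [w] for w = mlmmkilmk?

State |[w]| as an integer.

1260

#0=m has no predecessor
#1=l has no predecessor
#2=m depends on [0:m]
#3=m depends on [2:m]
#4=k has no predecessor
#5=i depends on [1:l]
#6=l depends on [5:i]
#7=m depends on [3:m]
#8=k depends on [4:k]
sources: [0:m, 1:l, 4:k]
N(rest) = Σ N(rest − s) over sources s of rest; N(one piece) = 1:
  size 1 → [6]=1  [7]=1  [8]=1
  size 2 → [3,7]=1  [4,8]=1  [5,6]=1  [6,7]=2  [6,8]=2  [7,8]=2
  size 3 → [1,5,6]=1  [2,3,7]=1  [3,6,7]=3  [3,7,8]=3  [4,6,8]=3  [4,7,8]=3  [5,6,7]=3  [5,6,8]=3  [6,7,8]=6
  size 4 → [0,2,3,7]=1  [1,5,6,7]=4  [1,5,6,8]=4  [2,3,6,7]=4  [2,3,7,8]=4  [3,4,7,8]=6  [3,5,6,7]=6  [3,6,7,8]=12  [4,5,6,8]=6  [4,6,7,8]=12  [5,6,7,8]=12
  size 5 → [0,2,3,6,7]=5  [0,2,3,7,8]=5  [1,3,5,6,7]=10  [1,4,5,6,8]=10  [1,5,6,7,8]=20  [2,3,4,7,8]=10  [2,3,5,6,7]=10  [2,3,6,7,8]=20  [3,4,6,7,8]=30  [3,5,6,7,8]=30  [4,5,6,7,8]=30
  size 6 → [0,2,3,4,7,8]=15  [0,2,3,5,6,7]=15  [0,2,3,6,7,8]=30  [1,2,3,5,6,7]=20  [1,3,5,6,7,8]=60  [1,4,5,6,7,8]=60  [2,3,4,6,7,8]=60  [2,3,5,6,7,8]=60  [3,4,5,6,7,8]=90
  size 7 → [0,1,2,3,5,6,7]=35  [0,2,3,4,6,7,8]=105  [0,2,3,5,6,7,8]=105  [1,2,3,5,6,7,8]=140  [1,3,4,5,6,7,8]=210  [2,3,4,5,6,7,8]=210
  first=0(m) contributes 560
  first=1(l) contributes 420
  first=4(k) contributes 280
|[w]| = 1260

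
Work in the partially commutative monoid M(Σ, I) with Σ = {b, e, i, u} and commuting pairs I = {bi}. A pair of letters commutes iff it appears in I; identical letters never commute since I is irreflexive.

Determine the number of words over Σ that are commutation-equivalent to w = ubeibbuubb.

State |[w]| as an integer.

0(u) covers ∅
1(b) covers 0:u
2(e) covers 1:b
3(i) covers 2:e
4(b) covers 2:e
5(b) covers 4:b
6(u) covers 3:i, 5:b
7(u) covers 6:u
8(b) covers 7:u
9(b) covers 8:b
floor of heap: 0:u
completions by unplaced set U, small U first (add the entries for U minus each lowest piece of U):
  |U|=1: {9}:1
  |U|=2: {8,9}:1
  |U|=3: {7,8,9}:1
  |U|=4: {6,7,8,9}:1
  |U|=5: {3,6,7,8,9}:1  {5,6,7,8,9}:1
  |U|=6: {3,5,6,7,8,9}:2  {4,5,6,7,8,9}:1
  |U|=7: {3,4,5,6,7,8,9}:3
  |U|=8: {2,3,4,5,6,7,8,9}:3
  start at 0(u): 3

3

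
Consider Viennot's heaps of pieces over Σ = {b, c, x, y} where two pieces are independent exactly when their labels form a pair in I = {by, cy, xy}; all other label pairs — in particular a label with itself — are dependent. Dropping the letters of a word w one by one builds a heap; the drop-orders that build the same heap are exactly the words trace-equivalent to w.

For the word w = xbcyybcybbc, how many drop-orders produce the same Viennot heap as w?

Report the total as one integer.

0(x) covers ∅
1(b) covers 0:x
2(c) covers 1:b
3(y) covers ∅
4(y) covers 3:y
5(b) covers 2:c
6(c) covers 5:b
7(y) covers 4:y
8(b) covers 6:c
9(b) covers 8:b
10(c) covers 9:b
floor of heap: 0:x, 3:y
completions by unplaced set U, small U first (add the entries for U minus each lowest piece of U):
  |U|=1: {7}:1  {10}:1
  |U|=2: {4,7}:1  {7,10}:2  {9,10}:1
  |U|=3: {3,4,7}:1  {4,7,10}:3  {7,9,10}:3  {8,9,10}:1
  |U|=4: {3,4,7,10}:4  {4,7,9,10}:6  {6,8,9,10}:1  {7,8,9,10}:4
  |U|=5: {3,4,7,9,10}:10  {4,7,8,9,10}:10  {5,6,8,9,10}:1  {6,7,8,9,10}:5
  |U|=6: {2,5,6,8,9,10}:1  {3,4,7,8,9,10}:20  {4,6,7,8,9,10}:15  {5,6,7,8,9,10}:6
  |U|=7: {1,2,5,6,8,9,10}:1  {2,5,6,7,8,9,10}:7  {3,4,6,7,8,9,10}:35  {4,5,6,7,8,9,10}:21
  |U|=8: {0,1,2,5,6,8,9,10}:1  {1,2,5,6,7,8,9,10}:8  {2,4,5,6,7,8,9,10}:28  {3,4,5,6,7,8,9,10}:56
  |U|=9: {0,1,2,5,6,7,8,9,10}:9  {1,2,4,5,6,7,8,9,10}:36  {2,3,4,5,6,7,8,9,10}:84
  start at 0(x): 120
  start at 3(y): 45
sum over floor = 165

165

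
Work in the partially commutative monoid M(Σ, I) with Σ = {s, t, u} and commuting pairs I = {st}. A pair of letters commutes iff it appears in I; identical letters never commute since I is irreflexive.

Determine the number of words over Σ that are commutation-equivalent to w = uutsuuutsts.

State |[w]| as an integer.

drop 0:u onto floor
drop 1:u onto {0:u}
drop 2:t onto {1:u}
drop 3:s onto {1:u}
drop 4:u onto {2:t, 3:s}
drop 5:u onto {4:u}
drop 6:u onto {5:u}
drop 7:t onto {6:u}
drop 8:s onto {6:u}
drop 9:t onto {7:t}
drop 10:s onto {8:s}
ground layer = {0:u}
drop-orders for the pieces not yet dropped (sum over which currently-grounded one goes next):
  1 to go: {9} 1  {10} 1
  2 to go: {7,9} 1  {8,10} 1  {9,10} 2
  3 to go: {7,9,10} 3  {8,9,10} 3
  4 to go: {7,8,9,10} 6
  5 to go: {6,7,8,9,10} 6
  6 to go: {5,6,7,8,9,10} 6
  7 to go: {4,5,6,7,8,9,10} 6
  8 to go: {2,4,5,6,7,8,9,10} 6  {3,4,5,6,7,8,9,10} 6
  9 to go: {2,3,4,5,6,7,8,9,10} 12
  if 0:u drops first: 12 orders

12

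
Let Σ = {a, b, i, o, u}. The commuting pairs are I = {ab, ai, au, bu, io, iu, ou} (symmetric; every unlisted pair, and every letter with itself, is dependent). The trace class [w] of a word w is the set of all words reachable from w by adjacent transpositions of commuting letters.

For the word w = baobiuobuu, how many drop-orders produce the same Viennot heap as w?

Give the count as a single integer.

480

#0=b has no predecessor
#1=a has no predecessor
#2=o depends on [0:b, 1:a]
#3=b depends on [2:o]
#4=i depends on [3:b]
#5=u has no predecessor
#6=o depends on [3:b]
#7=b depends on [4:i, 6:o]
#8=u depends on [5:u]
#9=u depends on [8:u]
sources: [0:b, 1:a, 5:u]
N(rest) = Σ N(rest − s) over sources s of rest; N(one piece) = 1:
  size 1 → [7]=1  [9]=1
  size 2 → [4,7]=1  [6,7]=1  [7,9]=2  [8,9]=1
  size 3 → [4,6,7]=2  [4,7,9]=3  [5,8,9]=1  [6,7,9]=3  [7,8,9]=3
  size 4 → [3,4,6,7]=2  [4,6,7,9]=8  [4,7,8,9]=6  [5,7,8,9]=4  [6,7,8,9]=6
  size 5 → [2,3,4,6,7]=2  [3,4,6,7,9]=10  [4,5,7,8,9]=10  [4,6,7,8,9]=20  [5,6,7,8,9]=10
  size 6 → [0,2,3,4,6,7]=2  [1,2,3,4,6,7]=2  [2,3,4,6,7,9]=12  [3,4,6,7,8,9]=30  [4,5,6,7,8,9]=40
  size 7 → [0,1,2,3,4,6,7]=4  [0,2,3,4,6,7,9]=14  [1,2,3,4,6,7,9]=14  [2,3,4,6,7,8,9]=42  [3,4,5,6,7,8,9]=70
  size 8 → [0,1,2,3,4,6,7,9]=32  [0,2,3,4,6,7,8,9]=56  [1,2,3,4,6,7,8,9]=56  [2,3,4,5,6,7,8,9]=112
  first=0(b) contributes 168
  first=1(a) contributes 168
  first=5(u) contributes 144
|[w]| = 480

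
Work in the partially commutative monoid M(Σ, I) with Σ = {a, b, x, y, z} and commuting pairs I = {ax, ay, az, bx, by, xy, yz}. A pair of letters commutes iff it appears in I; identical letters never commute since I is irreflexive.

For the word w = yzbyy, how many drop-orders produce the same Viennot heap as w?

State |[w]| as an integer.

drop 0:y onto floor
drop 1:z onto floor
drop 2:b onto {1:z}
drop 3:y onto {0:y}
drop 4:y onto {3:y}
ground layer = {0:y, 1:z}
drop-orders for the pieces not yet dropped (sum over which currently-grounded one goes next):
  1 to go: {2} 1  {4} 1
  2 to go: {1,2} 1  {2,4} 2  {3,4} 1
  3 to go: {0,3,4} 1  {1,2,4} 3  {2,3,4} 3
  if 0:y drops first: 6 orders
  if 1:z drops first: 4 orders
heap linearizations: 10

10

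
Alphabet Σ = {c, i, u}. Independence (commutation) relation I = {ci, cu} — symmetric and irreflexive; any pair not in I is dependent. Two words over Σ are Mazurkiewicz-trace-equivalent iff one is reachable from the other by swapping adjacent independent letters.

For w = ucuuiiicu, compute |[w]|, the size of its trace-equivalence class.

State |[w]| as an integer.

#0=u has no predecessor
#1=c has no predecessor
#2=u depends on [0:u]
#3=u depends on [2:u]
#4=i depends on [3:u]
#5=i depends on [4:i]
#6=i depends on [5:i]
#7=c depends on [1:c]
#8=u depends on [6:i]
sources: [0:u, 1:c]
N(rest) = Σ N(rest − s) over sources s of rest; N(one piece) = 1:
  size 1 → [7]=1  [8]=1
  size 2 → [1,7]=1  [6,8]=1  [7,8]=2
  size 3 → [1,7,8]=3  [5,6,8]=1  [6,7,8]=3
  size 4 → [1,6,7,8]=6  [4,5,6,8]=1  [5,6,7,8]=4
  size 5 → [1,5,6,7,8]=10  [3,4,5,6,8]=1  [4,5,6,7,8]=5
  size 6 → [1,4,5,6,7,8]=15  [2,3,4,5,6,8]=1  [3,4,5,6,7,8]=6
  size 7 → [0,2,3,4,5,6,8]=1  [1,3,4,5,6,7,8]=21  [2,3,4,5,6,7,8]=7
  first=0(u) contributes 28
  first=1(c) contributes 8
|[w]| = 36

36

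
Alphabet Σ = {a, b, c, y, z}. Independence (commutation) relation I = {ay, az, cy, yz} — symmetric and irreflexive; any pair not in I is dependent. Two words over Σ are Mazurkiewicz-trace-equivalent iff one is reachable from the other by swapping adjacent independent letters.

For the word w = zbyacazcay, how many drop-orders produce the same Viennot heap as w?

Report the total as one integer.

0(z) covers ∅
1(b) covers 0:z
2(y) covers 1:b
3(a) covers 1:b
4(c) covers 3:a
5(a) covers 4:c
6(z) covers 4:c
7(c) covers 5:a, 6:z
8(a) covers 7:c
9(y) covers 2:y
floor of heap: 0:z
completions by unplaced set U, small U first (add the entries for U minus each lowest piece of U):
  |U|=1: {8}:1  {9}:1
  |U|=2: {2,9}:1  {7,8}:1  {8,9}:2
  |U|=3: {2,8,9}:3  {5,7,8}:1  {6,7,8}:1  {7,8,9}:3
  |U|=4: {2,7,8,9}:6  {5,6,7,8}:2  {5,7,8,9}:4  {6,7,8,9}:4
  |U|=5: {2,5,7,8,9}:10  {2,6,7,8,9}:10  {4,5,6,7,8}:2  {5,6,7,8,9}:10
  |U|=6: {2,5,6,7,8,9}:30  {3,4,5,6,7,8}:2  {4,5,6,7,8,9}:12
  |U|=7: {2,4,5,6,7,8,9}:42  {3,4,5,6,7,8,9}:14
  |U|=8: {2,3,4,5,6,7,8,9}:56
  start at 0(z): 56

56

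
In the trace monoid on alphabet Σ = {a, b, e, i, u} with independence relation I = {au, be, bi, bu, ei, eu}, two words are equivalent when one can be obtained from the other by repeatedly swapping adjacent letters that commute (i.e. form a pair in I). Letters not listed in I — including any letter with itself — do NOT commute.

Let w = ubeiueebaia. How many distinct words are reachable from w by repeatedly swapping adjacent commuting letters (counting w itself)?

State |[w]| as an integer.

drop 0:u onto floor
drop 1:b onto floor
drop 2:e onto floor
drop 3:i onto {0:u}
drop 4:u onto {3:i}
drop 5:e onto {2:e}
drop 6:e onto {5:e}
drop 7:b onto {1:b}
drop 8:a onto {3:i, 6:e, 7:b}
drop 9:i onto {4:u, 8:a}
drop 10:a onto {9:i}
ground layer = {0:u, 1:b, 2:e}
drop-orders for the pieces not yet dropped (sum over which currently-grounded one goes next):
  1 to go: {10} 1
  2 to go: {9,10} 1
  3 to go: {4,9,10} 1  {8,9,10} 1
  4 to go: {4,8,9,10} 2  {6,8,9,10} 1  {7,8,9,10} 1
  5 to go: {1,7,8,9,10} 1  {3,4,8,9,10} 2  {4,6,8,9,10} 3  {4,7,8,9,10} 3  {5,6,8,9,10} 1  {6,7,8,9,10} 2
  6 to go: {0,3,4,8,9,10} 2  {1,4,7,8,9,10} 4  {1,6,7,8,9,10} 3  {2,5,6,8,9,10} 1  {3,4,6,8,9,10} 5  {3,4,7,8,9,10} 5  {4,5,6,8,9,10} 4  {4,6,7,8,9,10} 8  {5,6,7,8,9,10} 3
  7 to go: {0,3,4,6,8,9,10} 7  {0,3,4,7,8,9,10} 7  {1,3,4,7,8,9,10} 9  {1,4,6,7,8,9,10} 15  {1,5,6,7,8,9,10} 6  {2,4,5,6,8,9,10} 5  {2,5,6,7,8,9,10} 4  {3,4,5,6,8,9,10} 9  {3,4,6,7,8,9,10} 18  {4,5,6,7,8,9,10} 15
  8 to go: {0,1,3,4,7,8,9,10} 16  {0,3,4,5,6,8,9,10} 16  {0,3,4,6,7,8,9,10} 32  {1,2,5,6,7,8,9,10} 10  {1,3,4,6,7,8,9,10} 42  {1,4,5,6,7,8,9,10} 36  {2,3,4,5,6,8,9,10} 14  {2,4,5,6,7,8,9,10} 24  {3,4,5,6,7,8,9,10} 42
  9 to go: {0,1,3,4,6,7,8,9,10} 90  {0,2,3,4,5,6,8,9,10} 30  {0,3,4,5,6,7,8,9,10} 90  {1,2,4,5,6,7,8,9,10} 70  {1,3,4,5,6,7,8,9,10} 120  {2,3,4,5,6,7,8,9,10} 80
  if 0:u drops first: 270 orders
  if 1:b drops first: 200 orders
  if 2:e drops first: 300 orders
heap linearizations: 770

770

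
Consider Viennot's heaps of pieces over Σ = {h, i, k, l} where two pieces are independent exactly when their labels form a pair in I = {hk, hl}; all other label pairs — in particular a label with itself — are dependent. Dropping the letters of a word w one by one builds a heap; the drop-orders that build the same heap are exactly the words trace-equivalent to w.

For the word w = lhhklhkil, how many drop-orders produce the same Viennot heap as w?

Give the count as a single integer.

piece 0:l — minimal
piece 1:h — minimal
piece 2:h rests on {1:h}
piece 3:k rests on {0:l}
piece 4:l rests on {3:k}
piece 5:h rests on {2:h}
piece 6:k rests on {4:l}
piece 7:i rests on {5:h, 6:k}
piece 8:l rests on {7:i}
minimal pieces: {0:l, 1:h}
ways to finish when only these pieces remain (= sum over removing one remaining piece with nothing left below it):
  1 left: {8}→1
  2 left: {7,8}→1
  3 left: {5,7,8}→1  {6,7,8}→1
  4 left: {2,5,7,8}→1  {4,6,7,8}→1  {5,6,7,8}→2
  5 left: {1,2,5,7,8}→1  {2,5,6,7,8}→3  {3,4,6,7,8}→1  {4,5,6,7,8}→3
  6 left: {0,3,4,6,7,8}→1  {1,2,5,6,7,8}→4  {2,4,5,6,7,8}→6  {3,4,5,6,7,8}→4
  7 left: {0,3,4,5,6,7,8}→5  {1,2,4,5,6,7,8}→10  {2,3,4,5,6,7,8}→10
  placing 0:l first → 20 extensions
  placing 1:h first → 15 extensions
total linear extensions = 35

35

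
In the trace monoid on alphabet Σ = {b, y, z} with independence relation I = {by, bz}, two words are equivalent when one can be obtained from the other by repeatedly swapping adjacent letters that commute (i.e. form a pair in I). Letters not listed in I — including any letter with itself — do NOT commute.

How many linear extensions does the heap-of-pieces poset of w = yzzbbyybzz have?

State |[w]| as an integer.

0(y) covers ∅
1(z) covers 0:y
2(z) covers 1:z
3(b) covers ∅
4(b) covers 3:b
5(y) covers 2:z
6(y) covers 5:y
7(b) covers 4:b
8(z) covers 6:y
9(z) covers 8:z
floor of heap: 0:y, 3:b
completions by unplaced set U, small U first (add the entries for U minus each lowest piece of U):
  |U|=1: {7}:1  {9}:1
  |U|=2: {4,7}:1  {7,9}:2  {8,9}:1
  |U|=3: {3,4,7}:1  {4,7,9}:3  {6,8,9}:1  {7,8,9}:3
  |U|=4: {3,4,7,9}:4  {4,7,8,9}:6  {5,6,8,9}:1  {6,7,8,9}:4
  |U|=5: {2,5,6,8,9}:1  {3,4,7,8,9}:10  {4,6,7,8,9}:10  {5,6,7,8,9}:5
  |U|=6: {1,2,5,6,8,9}:1  {2,5,6,7,8,9}:6  {3,4,6,7,8,9}:20  {4,5,6,7,8,9}:15
  |U|=7: {0,1,2,5,6,8,9}:1  {1,2,5,6,7,8,9}:7  {2,4,5,6,7,8,9}:21  {3,4,5,6,7,8,9}:35
  |U|=8: {0,1,2,5,6,7,8,9}:8  {1,2,4,5,6,7,8,9}:28  {2,3,4,5,6,7,8,9}:56
  start at 0(y): 84
  start at 3(b): 36
sum over floor = 120

120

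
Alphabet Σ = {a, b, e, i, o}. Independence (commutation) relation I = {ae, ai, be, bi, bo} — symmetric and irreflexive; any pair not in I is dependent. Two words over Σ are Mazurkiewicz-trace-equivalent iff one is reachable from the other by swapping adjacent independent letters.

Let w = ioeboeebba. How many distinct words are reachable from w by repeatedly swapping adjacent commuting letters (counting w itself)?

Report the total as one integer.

piece 0:i — minimal
piece 1:o rests on {0:i}
piece 2:e rests on {1:o}
piece 3:b — minimal
piece 4:o rests on {2:e}
piece 5:e rests on {4:o}
piece 6:e rests on {5:e}
piece 7:b rests on {3:b}
piece 8:b rests on {7:b}
piece 9:a rests on {4:o, 8:b}
minimal pieces: {0:i, 3:b}
ways to finish when only these pieces remain (= sum over removing one remaining piece with nothing left below it):
  1 left: {6}→1  {9}→1
  2 left: {5,6}→1  {6,9}→2  {8,9}→1
  3 left: {5,6,9}→3  {6,8,9}→3  {7,8,9}→1
  4 left: {3,7,8,9}→1  {4,5,6,9}→3  {5,6,8,9}→6  {6,7,8,9}→4
  5 left: {2,4,5,6,9}→3  {3,6,7,8,9}→5  {4,5,6,8,9}→9  {5,6,7,8,9}→10
  6 left: {1,2,4,5,6,9}→3  {2,4,5,6,8,9}→12  {3,5,6,7,8,9}→15  {4,5,6,7,8,9}→19
  7 left: {0,1,2,4,5,6,9}→3  {1,2,4,5,6,8,9}→15  {2,4,5,6,7,8,9}→31  {3,4,5,6,7,8,9}→34
  8 left: {0,1,2,4,5,6,8,9}→18  {1,2,4,5,6,7,8,9}→46  {2,3,4,5,6,7,8,9}→65
  placing 0:i first → 111 extensions
  placing 3:b first → 64 extensions
total linear extensions = 175

175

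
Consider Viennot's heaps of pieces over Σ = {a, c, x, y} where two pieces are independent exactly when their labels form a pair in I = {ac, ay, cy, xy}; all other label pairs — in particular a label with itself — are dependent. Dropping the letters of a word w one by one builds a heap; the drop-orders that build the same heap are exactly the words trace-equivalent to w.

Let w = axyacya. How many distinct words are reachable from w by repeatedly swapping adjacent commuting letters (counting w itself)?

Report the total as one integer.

piece 0:a — minimal
piece 1:x rests on {0:a}
piece 2:y — minimal
piece 3:a rests on {1:x}
piece 4:c rests on {1:x}
piece 5:y rests on {2:y}
piece 6:a rests on {3:a}
minimal pieces: {0:a, 2:y}
ways to finish when only these pieces remain (= sum over removing one remaining piece with nothing left below it):
  1 left: {4}→1  {5}→1  {6}→1
  2 left: {2,5}→1  {3,6}→1  {4,5}→2  {4,6}→2  {5,6}→2
  3 left: {2,4,5}→3  {2,5,6}→3  {3,4,6}→3  {3,5,6}→3  {4,5,6}→6
  4 left: {1,3,4,6}→3  {2,3,5,6}→6  {2,4,5,6}→12  {3,4,5,6}→12
  5 left: {0,1,3,4,6}→3  {1,3,4,5,6}→15  {2,3,4,5,6}→30
  placing 0:a first → 45 extensions
  placing 2:y first → 18 extensions
total linear extensions = 63

63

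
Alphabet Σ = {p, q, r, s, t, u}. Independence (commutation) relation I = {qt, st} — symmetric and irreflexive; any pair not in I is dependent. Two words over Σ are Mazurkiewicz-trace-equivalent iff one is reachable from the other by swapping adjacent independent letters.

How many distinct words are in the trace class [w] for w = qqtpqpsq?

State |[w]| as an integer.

drop 0:q onto floor
drop 1:q onto {0:q}
drop 2:t onto floor
drop 3:p onto {1:q, 2:t}
drop 4:q onto {3:p}
drop 5:p onto {4:q}
drop 6:s onto {5:p}
drop 7:q onto {6:s}
ground layer = {0:q, 2:t}
drop-orders for the pieces not yet dropped (sum over which currently-grounded one goes next):
  1 to go: {7} 1
  2 to go: {6,7} 1
  3 to go: {5,6,7} 1
  4 to go: {4,5,6,7} 1
  5 to go: {3,4,5,6,7} 1
  6 to go: {1,3,4,5,6,7} 1  {2,3,4,5,6,7} 1
  if 0:q drops first: 2 orders
  if 2:t drops first: 1 orders
heap linearizations: 3

3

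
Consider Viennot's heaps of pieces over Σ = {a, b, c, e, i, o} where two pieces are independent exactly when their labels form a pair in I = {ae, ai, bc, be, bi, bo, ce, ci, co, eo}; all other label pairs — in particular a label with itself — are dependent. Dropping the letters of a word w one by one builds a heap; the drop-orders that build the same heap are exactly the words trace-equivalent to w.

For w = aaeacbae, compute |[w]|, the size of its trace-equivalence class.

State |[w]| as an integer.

56

#0=a has no predecessor
#1=a depends on [0:a]
#2=e has no predecessor
#3=a depends on [1:a]
#4=c depends on [3:a]
#5=b depends on [3:a]
#6=a depends on [4:c, 5:b]
#7=e depends on [2:e]
sources: [0:a, 2:e]
N(rest) = Σ N(rest − s) over sources s of rest; N(one piece) = 1:
  size 1 → [6]=1  [7]=1
  size 2 → [2,7]=1  [4,6]=1  [5,6]=1  [6,7]=2
  size 3 → [2,6,7]=3  [4,5,6]=2  [4,6,7]=3  [5,6,7]=3
  size 4 → [2,4,6,7]=6  [2,5,6,7]=6  [3,4,5,6]=2  [4,5,6,7]=8
  size 5 → [1,3,4,5,6]=2  [2,4,5,6,7]=20  [3,4,5,6,7]=10
  size 6 → [0,1,3,4,5,6]=2  [1,3,4,5,6,7]=12  [2,3,4,5,6,7]=30
  first=0(a) contributes 42
  first=2(e) contributes 14
|[w]| = 56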